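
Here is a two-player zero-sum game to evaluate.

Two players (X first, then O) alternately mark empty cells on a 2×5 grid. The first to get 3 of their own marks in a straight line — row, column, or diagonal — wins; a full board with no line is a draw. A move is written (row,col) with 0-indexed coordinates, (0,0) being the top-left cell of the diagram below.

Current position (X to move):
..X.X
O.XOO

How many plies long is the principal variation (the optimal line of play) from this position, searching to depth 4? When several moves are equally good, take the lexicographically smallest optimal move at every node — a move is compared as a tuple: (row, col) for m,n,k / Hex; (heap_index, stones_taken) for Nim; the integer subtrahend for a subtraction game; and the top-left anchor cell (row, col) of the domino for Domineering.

PV length from [..X.X/O.XOO]: 3 plies

p1 X@[..X.X/O.XOO]: (0,0)[X.X.X/O.XOO]+1* (0,1)[.XX.X/O.XOO]+1 (0,3)[..XXX/O.XOO]+1 (1,1)[..X.X/OXXOO]+0
p2 O@[X.X.X/O.XOO]: (0,1)[XOX.X/O.XOO]-1* (0,3)[X.XOX/O.XOO]-1 (1,1)[X.X.X/OOXOO]-1
p3 X@[XOX.X/O.XOO]: (0,3)[XOXXX/O.XOO]+1* (1,1)[XOX.X/OXXOO]+0
p4 O@[XOXXX/O.XOO] terminal -1; root [..X.X/O.XOO] d4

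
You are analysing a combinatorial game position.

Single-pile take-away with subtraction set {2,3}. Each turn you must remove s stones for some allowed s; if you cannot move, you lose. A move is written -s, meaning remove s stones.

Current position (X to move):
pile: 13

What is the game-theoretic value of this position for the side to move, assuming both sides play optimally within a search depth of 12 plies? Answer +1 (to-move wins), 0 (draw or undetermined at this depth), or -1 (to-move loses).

[13] X move#1: -2:+1/11*, -3:+1/10
[11] O move#2: -2:-1/9*, -3:-1/8
[9] X move#3: -2:-1/7, -3:+1/6*
[6] O move#4: -2:-1/4*, -3:-1/3
[4] X move#5: -2:-1/2, -3:+1/1*
[1] end (terminal -1, O#6); searched 13 to 12

value(13, X) = +1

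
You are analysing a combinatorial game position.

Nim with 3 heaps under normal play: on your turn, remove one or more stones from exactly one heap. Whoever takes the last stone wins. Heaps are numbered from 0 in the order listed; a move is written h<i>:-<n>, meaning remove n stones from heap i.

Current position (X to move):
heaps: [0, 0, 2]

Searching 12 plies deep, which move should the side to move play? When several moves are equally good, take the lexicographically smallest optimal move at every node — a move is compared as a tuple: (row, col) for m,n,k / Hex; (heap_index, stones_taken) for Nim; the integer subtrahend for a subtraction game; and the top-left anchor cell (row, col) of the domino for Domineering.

X's best at [(0,0,2)]: h2:-2

ply 1, X at (0,0,2) | h2:-1=-1→(0,0,1); h2:-2=+1→(0,0,0)*
ply 2: (0,0,0) is terminal -1 (O); from (0,0,2) depth 12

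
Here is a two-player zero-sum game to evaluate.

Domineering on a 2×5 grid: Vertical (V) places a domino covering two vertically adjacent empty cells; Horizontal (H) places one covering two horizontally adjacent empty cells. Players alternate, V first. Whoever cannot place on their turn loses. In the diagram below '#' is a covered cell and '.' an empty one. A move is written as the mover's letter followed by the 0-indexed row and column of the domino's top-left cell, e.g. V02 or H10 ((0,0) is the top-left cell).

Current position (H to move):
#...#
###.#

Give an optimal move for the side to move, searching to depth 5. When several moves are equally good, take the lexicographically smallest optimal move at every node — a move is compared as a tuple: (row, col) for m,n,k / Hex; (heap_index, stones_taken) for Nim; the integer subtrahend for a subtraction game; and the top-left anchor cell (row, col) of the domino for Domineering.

[#...#/###.#] H move#1: H01:-1/###.#/###.#, H02:+1/#.###/###.#*
[#.###/###.#] end (terminal -1, V#2); searched #...#/###.# to 5

H's best at [#...#/###.#]: H02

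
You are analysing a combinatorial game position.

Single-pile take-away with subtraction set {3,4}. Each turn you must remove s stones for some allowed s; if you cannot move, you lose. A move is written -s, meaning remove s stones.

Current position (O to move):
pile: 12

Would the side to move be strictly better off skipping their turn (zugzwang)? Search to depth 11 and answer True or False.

[12] O move#1: -3:+1/9*, -4:+1/8
[9] X move#2: -3:-1/6*, -4:-1/5
[6] O move#3: -3:-1/3, -4:+1/2*
[2] end (terminal -1, X#4); searched 12 to 11
if O skipped the turn, X would face:
~ [12] X move#1: -3:+1/9*, -4:+1/8
~ [9] O move#2: -3:-1/6*, -4:-1/5
~ [6] X move#3: -3:-1/3, -4:+1/2*
~ [2] end (terminal -1, O#4); searched 12 to 11
compare (O): move=+1 vs pass=-1

zugzwang(12, O) = False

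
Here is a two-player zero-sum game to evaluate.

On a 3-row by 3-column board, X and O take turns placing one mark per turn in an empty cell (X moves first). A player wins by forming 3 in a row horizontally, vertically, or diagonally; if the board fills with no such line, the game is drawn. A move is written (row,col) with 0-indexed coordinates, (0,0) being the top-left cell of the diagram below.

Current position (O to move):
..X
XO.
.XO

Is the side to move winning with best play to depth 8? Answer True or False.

ply 1, O at ..X/XO./.XO | (0,0)=+1→O.X/XO./.XO*; (0,1)=+0→.OX/XO./.XO; (1,2)=-1→..X/XOO/.XO; (2,0)=+0→..X/XO./OXO
ply 2: O.X/XO./.XO is terminal -1 (X); from ..X/XO./.XO depth 8

O winning at [..X/XO./.XO]: True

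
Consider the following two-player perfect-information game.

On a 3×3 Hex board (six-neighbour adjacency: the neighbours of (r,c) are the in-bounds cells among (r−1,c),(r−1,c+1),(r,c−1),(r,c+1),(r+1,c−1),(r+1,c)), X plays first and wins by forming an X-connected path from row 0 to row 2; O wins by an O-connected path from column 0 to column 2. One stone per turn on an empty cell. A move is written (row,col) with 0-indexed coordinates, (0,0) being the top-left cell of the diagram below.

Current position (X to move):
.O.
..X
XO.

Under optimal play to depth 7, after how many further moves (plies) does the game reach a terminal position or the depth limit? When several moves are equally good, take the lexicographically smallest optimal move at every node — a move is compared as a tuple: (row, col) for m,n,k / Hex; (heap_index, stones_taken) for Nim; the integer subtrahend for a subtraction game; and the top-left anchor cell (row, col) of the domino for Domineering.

PV length from [.O./..X/XO.]: 3 plies

ply 1, X at .O./..X/XO. | (0,0)=+1→XO./..X/XO.*; (0,2)=+1→.OX/..X/XO.; (1,0)=+1→.O./X.X/XO.; (1,1)=-1→.O./.XX/XO.; (2,2)=-1→.O./..X/XOX
ply 2, O at XO./..X/XO. | (0,2)=-1→XOO/..X/XO.*; (1,0)=-1→XO./O.X/XO.; (1,1)=-1→XO./.OX/XO.; (2,2)=-1→XO./..X/XOO
ply 3, X at XOO/..X/XO. | (1,0)=+1→XOO/X.X/XO.*; (1,1)=-1→XOO/.XX/XO.; (2,2)=-1→XOO/..X/XOX
ply 4: XOO/X.X/XO. is terminal -1 (O); from .O./..X/XO. depth 7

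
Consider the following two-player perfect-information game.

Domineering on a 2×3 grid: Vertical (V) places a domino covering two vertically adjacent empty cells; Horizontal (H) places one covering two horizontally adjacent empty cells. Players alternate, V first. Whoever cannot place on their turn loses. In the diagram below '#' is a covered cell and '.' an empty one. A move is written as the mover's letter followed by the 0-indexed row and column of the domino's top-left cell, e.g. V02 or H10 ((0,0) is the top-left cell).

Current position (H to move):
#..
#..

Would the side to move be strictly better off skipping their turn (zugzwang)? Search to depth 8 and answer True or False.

zugzwang(#../#.., H) = False

ply 1, H at #../#.. | H01=+1→###/#..*; H11=+1→#../###
ply 2: ###/#.. is terminal -1 (V); from #../#.. depth 8
suppose H passes — search the same position with V to move:
pass> ply 1, V at #../#.. | V01=+1→##./##.*; V02=+1→#.#/#.#
pass> ply 2: ##./##. is terminal -1 (H); from #../#.. depth 8
for H: play +1, pass -1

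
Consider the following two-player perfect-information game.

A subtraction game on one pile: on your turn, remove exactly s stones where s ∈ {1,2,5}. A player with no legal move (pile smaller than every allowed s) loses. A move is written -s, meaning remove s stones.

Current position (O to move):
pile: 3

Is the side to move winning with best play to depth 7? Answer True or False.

[3] O move#1: -1:-1/2*, -2:-1/1
[2] X move#2: -1:-1/1, -2:+1/0*
[0] end (terminal -1, O#3); searched 3 to 7

O winning at [3]: False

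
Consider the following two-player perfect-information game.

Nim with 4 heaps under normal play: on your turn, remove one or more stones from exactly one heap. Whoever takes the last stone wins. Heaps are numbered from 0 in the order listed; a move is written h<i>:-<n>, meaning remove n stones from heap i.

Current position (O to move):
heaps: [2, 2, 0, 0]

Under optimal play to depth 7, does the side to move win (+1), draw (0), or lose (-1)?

value((2,2,0,0), O) = -1

ply 1, O at (2,2,0,0) | h0:-1=-1→(1,2,0,0)*; h0:-2=-1→(0,2,0,0); h1:-1=-1→(2,1,0,0); h1:-2=-1→(2,0,0,0)
ply 2, X at (1,2,0,0) | h0:-1=-1→(0,2,0,0); h1:-1=+1→(1,1,0,0)*; h1:-2=-1→(1,0,0,0)
ply 3, O at (1,1,0,0) | h0:-1=-1→(0,1,0,0)*; h1:-1=-1→(1,0,0,0)
ply 4, X at (0,1,0,0) | h1:-1=+1→(0,0,0,0)*
ply 5: (0,0,0,0) is terminal -1 (O); from (2,2,0,0) depth 7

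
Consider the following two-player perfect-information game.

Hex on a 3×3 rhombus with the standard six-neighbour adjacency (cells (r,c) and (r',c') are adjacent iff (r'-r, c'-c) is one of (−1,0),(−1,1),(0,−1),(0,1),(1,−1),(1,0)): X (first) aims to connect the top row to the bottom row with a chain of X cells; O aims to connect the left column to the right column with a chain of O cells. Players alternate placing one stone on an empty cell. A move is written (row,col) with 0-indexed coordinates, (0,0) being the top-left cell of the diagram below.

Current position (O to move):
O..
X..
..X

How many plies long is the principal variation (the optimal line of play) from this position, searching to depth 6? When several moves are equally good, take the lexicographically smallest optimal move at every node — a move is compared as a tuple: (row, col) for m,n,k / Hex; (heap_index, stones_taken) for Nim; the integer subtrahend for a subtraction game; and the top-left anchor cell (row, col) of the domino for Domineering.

PV length from [O../X../..X]: 5 plies

[O../X../..X] O move#1: (0,1):-1/OO./X../..X, (0,2):-1/O.O/X../..X, (1,1):+1/O../XO./..X*, (1,2):-1/O../X.O/..X, (2,0):-1/O../X../O.X, (2,1):-1/O../X../.OX
[O../XO./..X] X move#2: (0,1):-1/OX./XO./..X*, (0,2):-1/O.X/XO./..X, (1,2):-1/O../XOX/..X, (2,0):-1/O../XO./X.X, (2,1):-1/O../XO./.XX
[OX./XO./..X] O move#3: (0,2):-1/OXO/XO./..X, (1,2):-1/OX./XOO/..X, (2,0):+1/OX./XO./O.X*, (2,1):-1/OX./XO./.OX
[OX./XO./O.X] X move#4: (0,2):-1/OXX/XO./O.X*, (1,2):-1/OX./XOX/O.X, (2,1):-1/OX./XO./OXX
[OXX/XO./O.X] O move#5: (1,2):+1/OXX/XOO/O.X*, (2,1):-1/OXX/XO./OOX
[OXX/XOO/O.X] end (terminal -1, X#6); searched O../X../..X to 6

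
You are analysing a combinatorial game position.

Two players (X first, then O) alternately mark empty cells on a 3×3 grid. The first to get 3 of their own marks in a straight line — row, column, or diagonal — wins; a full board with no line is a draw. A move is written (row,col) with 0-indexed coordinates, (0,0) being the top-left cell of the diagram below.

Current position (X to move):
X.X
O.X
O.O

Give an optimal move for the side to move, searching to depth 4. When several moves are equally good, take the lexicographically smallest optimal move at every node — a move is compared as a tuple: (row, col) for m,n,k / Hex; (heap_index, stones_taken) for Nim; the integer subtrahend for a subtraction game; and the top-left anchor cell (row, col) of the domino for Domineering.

ply 1, X at X.X/O.X/O.O | (0,1)=+1→XXX/O.X/O.O*; (1,1)=-1→X.X/OXX/O.O; (2,1)=+0→X.X/O.X/OXO
ply 2: XXX/O.X/O.O is terminal -1 (O); from X.X/O.X/O.O depth 4

X's best at [X.X/O.X/O.O]: (0,1)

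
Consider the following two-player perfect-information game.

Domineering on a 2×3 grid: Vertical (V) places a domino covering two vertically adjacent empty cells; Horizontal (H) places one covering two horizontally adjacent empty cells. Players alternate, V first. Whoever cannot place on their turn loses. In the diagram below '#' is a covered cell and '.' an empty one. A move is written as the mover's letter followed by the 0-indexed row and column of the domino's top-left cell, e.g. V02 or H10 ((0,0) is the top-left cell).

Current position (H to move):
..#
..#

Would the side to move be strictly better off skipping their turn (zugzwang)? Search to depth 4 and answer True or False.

p1 H@[..#/..#]: H00[###/..#]+1* H10[..#/###]+1
p2 V@[###/..#] terminal -1; root [..#/..#] d4
pass branch (V moves first from the same position):
  | p1 V@[..#/..#]: V00[#.#/#.#]+1* V01[.##/.##]+1
  | p2 H@[#.#/#.#] terminal -1; root [..#/..#] d4
H moving scores +1; H passing scores -1

zugzwang(..#/..#, H) = False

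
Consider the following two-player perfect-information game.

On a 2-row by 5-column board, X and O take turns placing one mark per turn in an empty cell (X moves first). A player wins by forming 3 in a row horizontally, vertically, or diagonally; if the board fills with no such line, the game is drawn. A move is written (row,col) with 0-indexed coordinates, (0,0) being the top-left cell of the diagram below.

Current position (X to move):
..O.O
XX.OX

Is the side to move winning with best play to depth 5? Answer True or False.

ply 1, X at ..O.O/XX.OX | (0,0)=-1→X.O.O/XX.OX; (0,1)=-1→.XO.O/XX.OX; (0,3)=+0→..OXO/XX.OX; (1,2)=+1→..O.O/XXXOX*
ply 2: ..O.O/XXXOX is terminal -1 (O); from ..O.O/XX.OX depth 5

X winning at [..O.O/XX.OX]: True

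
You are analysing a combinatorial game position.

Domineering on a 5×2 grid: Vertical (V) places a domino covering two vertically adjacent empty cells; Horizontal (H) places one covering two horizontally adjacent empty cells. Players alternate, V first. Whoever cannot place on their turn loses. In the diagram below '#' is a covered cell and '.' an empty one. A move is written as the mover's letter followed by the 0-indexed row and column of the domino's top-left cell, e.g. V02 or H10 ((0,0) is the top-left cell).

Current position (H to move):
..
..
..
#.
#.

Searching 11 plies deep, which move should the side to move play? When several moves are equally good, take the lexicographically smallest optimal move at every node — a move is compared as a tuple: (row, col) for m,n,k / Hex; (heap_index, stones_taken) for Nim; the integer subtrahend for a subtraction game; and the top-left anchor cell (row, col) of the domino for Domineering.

H's best at [../../../#./#.]: H10

p1 H@[../../../#./#.]: H00[##/../../#./#.]-1 H10[../##/../#./#.]+1* H20[../../##/#./#.]-1
p2 V@[../##/../#./#.]: V21[../##/.#/##/#.]-1* V31[../##/../##/##]-1
p3 H@[../##/.#/##/#.]: H00[##/##/.#/##/#.]+1*
p4 V@[##/##/.#/##/#.] terminal -1; root [../../../#./#.] d11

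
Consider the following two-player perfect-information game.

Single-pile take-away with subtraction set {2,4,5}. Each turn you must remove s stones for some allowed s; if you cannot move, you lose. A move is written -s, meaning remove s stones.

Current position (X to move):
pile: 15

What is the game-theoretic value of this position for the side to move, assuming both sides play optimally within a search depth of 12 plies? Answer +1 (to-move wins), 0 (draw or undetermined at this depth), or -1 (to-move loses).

value(15, X) = -1

p1 X@[15]: -2[13]-1* -4[11]-1 -5[10]-1
p2 O@[13]: -2[11]-1 -4[9]-1 -5[8]+1*
p3 X@[8]: -2[6]-1* -4[4]-1 -5[3]-1
p4 O@[6]: -2[4]-1 -4[2]-1 -5[1]+1*
p5 X@[1] terminal -1; root [15] d12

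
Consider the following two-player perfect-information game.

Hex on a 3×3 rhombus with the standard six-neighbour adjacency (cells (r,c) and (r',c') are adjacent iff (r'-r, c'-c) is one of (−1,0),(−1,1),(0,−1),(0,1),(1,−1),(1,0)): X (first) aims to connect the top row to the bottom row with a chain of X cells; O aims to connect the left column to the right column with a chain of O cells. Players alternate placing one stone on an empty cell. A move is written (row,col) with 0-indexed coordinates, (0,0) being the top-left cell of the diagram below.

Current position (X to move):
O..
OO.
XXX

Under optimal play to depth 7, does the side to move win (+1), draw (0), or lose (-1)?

value(O../OO./XXX, X) = -1

ply 1, X at O../OO./XXX | (0,1)=-1→OX./OO./XXX*; (0,2)=-1→O.X/OO./XXX; (1,2)=-1→O../OOX/XXX
ply 2, O at OX./OO./XXX | (0,2)=+1→OXO/OO./XXX*; (1,2)=+1→OX./OOO/XXX
ply 3: OXO/OO./XXX is terminal -1 (X); from O../OO./XXX depth 7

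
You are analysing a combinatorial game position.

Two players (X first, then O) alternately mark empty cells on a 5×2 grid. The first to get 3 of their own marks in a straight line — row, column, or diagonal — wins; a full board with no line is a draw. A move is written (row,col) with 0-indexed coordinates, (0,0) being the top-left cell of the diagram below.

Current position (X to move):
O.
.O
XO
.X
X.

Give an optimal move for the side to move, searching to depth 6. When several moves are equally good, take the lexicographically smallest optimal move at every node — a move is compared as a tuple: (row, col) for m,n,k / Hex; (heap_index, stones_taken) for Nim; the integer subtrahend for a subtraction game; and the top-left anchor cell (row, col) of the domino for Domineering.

X's best at [O./.O/XO/.X/X.]: (3,0)

[O./.O/XO/.X/X.] X move#1: (0,1):+0/OX/.O/XO/.X/X., (1,0):-1/O./XO/XO/.X/X., (3,0):+1/O./.O/XO/XX/X.*, (4,1):-1/O./.O/XO/.X/XX
[O./.O/XO/XX/X.] end (terminal -1, O#2); searched O./.O/XO/.X/X. to 6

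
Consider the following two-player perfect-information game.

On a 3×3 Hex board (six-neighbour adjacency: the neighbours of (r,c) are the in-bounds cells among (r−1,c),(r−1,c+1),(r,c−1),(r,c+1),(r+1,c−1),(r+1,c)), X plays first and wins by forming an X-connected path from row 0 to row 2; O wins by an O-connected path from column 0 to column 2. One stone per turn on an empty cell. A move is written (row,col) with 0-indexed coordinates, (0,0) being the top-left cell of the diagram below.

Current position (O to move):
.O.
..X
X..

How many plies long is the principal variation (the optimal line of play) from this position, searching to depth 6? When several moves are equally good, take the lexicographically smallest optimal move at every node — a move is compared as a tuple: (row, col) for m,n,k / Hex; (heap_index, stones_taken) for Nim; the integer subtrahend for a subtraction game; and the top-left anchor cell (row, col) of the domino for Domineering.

[.O./..X/X..] O move#1: (0,0):-1/OO./..X/X.., (0,2):+1/.OO/..X/X..*, (1,0):-1/.O./O.X/X.., (1,1):-1/.O./.OX/X.., (2,1):-1/.O./..X/XO., (2,2):-1/.O./..X/X.O
[.OO/..X/X..] X move#2: (0,0):-1/XOO/..X/X..*, (1,0):-1/.OO/X.X/X.., (1,1):-1/.OO/.XX/X.., (2,1):-1/.OO/..X/XX., (2,2):-1/.OO/..X/X.X
[XOO/..X/X..] O move#3: (1,0):+1/XOO/O.X/X..*, (1,1):-1/XOO/.OX/X.., (2,1):-1/XOO/..X/XO., (2,2):-1/XOO/..X/X.O
[XOO/O.X/X..] end (terminal -1, X#4); searched .O./..X/X.. to 6

PV length from [.O./..X/X..]: 3 plies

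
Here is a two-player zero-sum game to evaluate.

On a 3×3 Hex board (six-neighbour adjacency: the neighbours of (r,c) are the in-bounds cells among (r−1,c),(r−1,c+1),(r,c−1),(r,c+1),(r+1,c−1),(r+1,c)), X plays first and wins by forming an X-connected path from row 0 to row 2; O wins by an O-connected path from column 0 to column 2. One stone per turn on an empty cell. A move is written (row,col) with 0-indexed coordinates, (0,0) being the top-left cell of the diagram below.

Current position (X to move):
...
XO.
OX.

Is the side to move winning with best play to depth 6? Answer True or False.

p1 X@[.../XO./OX.]: (0,0)[X../XO./OX.]-1* (0,1)[.X./XO./OX.]-1 (0,2)[..X/XO./OX.]-1 (1,2)[.../XOX/OX.]-1 (2,2)[.../XO./OXX]-1
p2 O@[X../XO./OX.]: (0,1)[XO./XO./OX.]+1* (0,2)[X.O/XO./OX.]+1 (1,2)[X../XOO/OX.]+1 (2,2)[X../XO./OXO]+1
p3 X@[XO./XO./OX.]: (0,2)[XOX/XO./OX.]-1* (1,2)[XO./XOX/OX.]-1 (2,2)[XO./XO./OXX]-1
p4 O@[XOX/XO./OX.]: (1,2)[XOX/XOO/OX.]+1* (2,2)[XOX/XO./OXO]-1
p5 X@[XOX/XOO/OX.] terminal -1; root [.../XO./OX.] d6

X winning at [.../XO./OX.]: False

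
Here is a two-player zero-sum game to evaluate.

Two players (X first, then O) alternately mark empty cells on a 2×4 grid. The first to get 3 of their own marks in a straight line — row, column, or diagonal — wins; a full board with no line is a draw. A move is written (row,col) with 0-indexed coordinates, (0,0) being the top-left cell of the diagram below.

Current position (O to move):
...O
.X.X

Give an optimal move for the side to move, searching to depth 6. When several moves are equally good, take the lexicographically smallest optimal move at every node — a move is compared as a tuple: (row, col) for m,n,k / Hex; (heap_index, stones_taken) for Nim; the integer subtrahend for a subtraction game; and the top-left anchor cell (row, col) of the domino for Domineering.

O's best at [...O/.X.X]: (1,2)

ply 1, O at ...O/.X.X | (0,0)=-1→O..O/.X.X; (0,1)=-1→.O.O/.X.X; (0,2)=-1→..OO/.X.X; (1,0)=-1→...O/OX.X; (1,2)=+0→...O/.XOX*
ply 2, X at ...O/.XOX | (0,0)=+0→X..O/.XOX*; (0,1)=+0→.X.O/.XOX; (0,2)=+0→..XO/.XOX; (1,0)=+0→...O/XXOX
ply 3, O at X..O/.XOX | (0,1)=+0→XO.O/.XOX*; (0,2)=+0→X.OO/.XOX; (1,0)=+0→X..O/OXOX
ply 4, X at XO.O/.XOX | (0,2)=+0→XOXO/.XOX*; (1,0)=-1→XO.O/XXOX
ply 5, O at XOXO/.XOX | (1,0)=+0→XOXO/OXOX*
ply 6: XOXO/OXOX is terminal +0 (X); from ...O/.X.X depth 6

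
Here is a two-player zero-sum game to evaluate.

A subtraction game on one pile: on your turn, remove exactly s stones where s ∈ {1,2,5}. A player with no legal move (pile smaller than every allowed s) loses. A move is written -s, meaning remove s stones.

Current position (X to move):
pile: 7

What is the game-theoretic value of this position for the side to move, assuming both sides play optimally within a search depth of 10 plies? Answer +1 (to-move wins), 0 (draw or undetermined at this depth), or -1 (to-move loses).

ply 1, X at 7 | -1=+1→6*; -2=-1→5; -5=-1→2
ply 2, O at 6 | -1=-1→5*; -2=-1→4; -5=-1→1
ply 3, X at 5 | -1=-1→4; -2=+1→3*; -5=+1→0
ply 4, O at 3 | -1=-1→2*; -2=-1→1
ply 5, X at 2 | -1=-1→1; -2=+1→0*
ply 6: 0 is terminal -1 (O); from 7 depth 10

value(7, X) = +1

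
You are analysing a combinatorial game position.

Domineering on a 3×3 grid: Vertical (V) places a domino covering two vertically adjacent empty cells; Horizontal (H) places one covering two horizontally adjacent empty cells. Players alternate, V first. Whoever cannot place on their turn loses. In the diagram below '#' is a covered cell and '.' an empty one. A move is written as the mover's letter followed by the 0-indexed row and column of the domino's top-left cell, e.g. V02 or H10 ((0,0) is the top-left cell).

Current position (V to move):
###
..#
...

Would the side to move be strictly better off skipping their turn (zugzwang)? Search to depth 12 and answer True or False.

zugzwang(###/..#/..., V) = False

p1 V@[###/..#/...]: V10[###/#.#/#..]-1 V11[###/.##/.#.]+1*
p2 H@[###/.##/.#.] terminal -1; root [###/..#/...] d12
pass branch (H moves first from the same position):
  | p1 H@[###/..#/...]: H10[###/###/...]+1* H20[###/..#/##.]+1 H21[###/..#/.##]-1
  | p2 V@[###/###/...] terminal -1; root [###/..#/...] d12
V moving scores +1; V passing scores -1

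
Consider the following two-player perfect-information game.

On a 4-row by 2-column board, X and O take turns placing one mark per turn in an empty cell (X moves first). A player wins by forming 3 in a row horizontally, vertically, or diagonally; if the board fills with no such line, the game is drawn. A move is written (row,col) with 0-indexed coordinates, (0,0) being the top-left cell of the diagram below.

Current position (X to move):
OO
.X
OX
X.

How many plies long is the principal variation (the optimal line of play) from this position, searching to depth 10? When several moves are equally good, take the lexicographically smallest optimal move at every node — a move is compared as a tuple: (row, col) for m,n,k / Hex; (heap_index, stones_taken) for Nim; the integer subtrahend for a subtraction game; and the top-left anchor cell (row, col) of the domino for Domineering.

PV length from [OO/.X/OX/X.]: 1 ply

ply 1, X at OO/.X/OX/X. | (1,0)=+0→OO/XX/OX/X.; (3,1)=+1→OO/.X/OX/XX*
ply 2: OO/.X/OX/XX is terminal -1 (O); from OO/.X/OX/X. depth 10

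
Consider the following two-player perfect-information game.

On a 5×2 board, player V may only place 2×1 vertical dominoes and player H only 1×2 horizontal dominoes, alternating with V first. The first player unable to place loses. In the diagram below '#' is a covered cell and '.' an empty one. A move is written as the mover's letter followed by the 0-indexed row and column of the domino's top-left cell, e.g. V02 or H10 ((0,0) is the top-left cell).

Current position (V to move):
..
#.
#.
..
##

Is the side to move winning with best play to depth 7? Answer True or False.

V winning at [../#./#./../##]: False

p1 V@[../#./#./../##]: V01[.#/##/#./../##]-1* V11[../##/##/../##]-1 V21[../#./##/.#/##]-1
p2 H@[.#/##/#./../##]: H30[.#/##/#./##/##]+1*
p3 V@[.#/##/#./##/##] terminal -1; root [../#./#./../##] d7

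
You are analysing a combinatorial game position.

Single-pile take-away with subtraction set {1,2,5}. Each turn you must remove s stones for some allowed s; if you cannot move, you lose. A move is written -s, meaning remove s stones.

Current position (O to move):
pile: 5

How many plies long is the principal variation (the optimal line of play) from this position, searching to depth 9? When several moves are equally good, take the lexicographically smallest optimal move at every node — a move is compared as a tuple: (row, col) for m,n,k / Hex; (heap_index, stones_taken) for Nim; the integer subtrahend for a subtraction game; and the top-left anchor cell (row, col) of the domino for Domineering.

[5] O move#1: -1:-1/4, -2:+1/3*, -5:+1/0
[3] X move#2: -1:-1/2*, -2:-1/1
[2] O move#3: -1:-1/1, -2:+1/0*
[0] end (terminal -1, X#4); searched 5 to 9

PV length from [5]: 3 plies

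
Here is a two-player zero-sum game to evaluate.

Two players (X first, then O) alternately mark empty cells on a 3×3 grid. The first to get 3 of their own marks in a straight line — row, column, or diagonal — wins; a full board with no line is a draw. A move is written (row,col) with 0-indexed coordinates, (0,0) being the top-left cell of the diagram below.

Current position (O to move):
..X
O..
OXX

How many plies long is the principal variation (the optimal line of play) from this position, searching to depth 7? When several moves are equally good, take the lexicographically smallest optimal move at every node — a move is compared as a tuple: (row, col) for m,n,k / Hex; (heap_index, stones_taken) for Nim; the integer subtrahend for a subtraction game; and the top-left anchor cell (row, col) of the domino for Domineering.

p1 O@[..X/O../OXX]: (0,0)[O.X/O../OXX]+1* (0,1)[.OX/O../OXX]-1 (1,1)[..X/OO./OXX]-1 (1,2)[..X/O.O/OXX]+1
p2 X@[O.X/O../OXX] terminal -1; root [..X/O../OXX] d7

PV length from [..X/O../OXX]: 1 ply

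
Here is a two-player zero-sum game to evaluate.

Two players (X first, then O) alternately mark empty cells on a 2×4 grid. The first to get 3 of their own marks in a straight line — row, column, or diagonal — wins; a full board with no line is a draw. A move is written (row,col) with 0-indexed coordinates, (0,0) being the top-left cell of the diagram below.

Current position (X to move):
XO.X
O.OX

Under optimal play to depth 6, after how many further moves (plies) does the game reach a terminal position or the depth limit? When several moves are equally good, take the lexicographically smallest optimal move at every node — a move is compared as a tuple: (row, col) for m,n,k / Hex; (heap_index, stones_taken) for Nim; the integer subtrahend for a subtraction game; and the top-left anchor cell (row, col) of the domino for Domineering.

ply 1, X at XO.X/O.OX | (0,2)=-1→XOXX/O.OX; (1,1)=+0→XO.X/OXOX*
ply 2, O at XO.X/OXOX | (0,2)=+0→XOOX/OXOX*
ply 3: XOOX/OXOX is terminal +0 (X); from XO.X/O.OX depth 6

PV length from [XO.X/O.OX]: 2 plies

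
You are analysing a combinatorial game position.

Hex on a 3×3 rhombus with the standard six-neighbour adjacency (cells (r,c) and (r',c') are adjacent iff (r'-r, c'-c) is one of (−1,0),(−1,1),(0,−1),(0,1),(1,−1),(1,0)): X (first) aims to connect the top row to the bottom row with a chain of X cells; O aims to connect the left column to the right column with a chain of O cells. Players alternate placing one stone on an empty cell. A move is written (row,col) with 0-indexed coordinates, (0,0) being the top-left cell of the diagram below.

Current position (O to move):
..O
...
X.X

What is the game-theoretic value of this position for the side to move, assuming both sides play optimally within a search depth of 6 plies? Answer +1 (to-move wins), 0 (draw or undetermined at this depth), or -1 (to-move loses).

ply 1, O at ..O/.../X.X | (0,0)=-1→O.O/.../X.X; (0,1)=+1→.OO/.../X.X*; (1,0)=+1→..O/O../X.X; (1,1)=-1→..O/.O./X.X; (1,2)=-1→..O/..O/X.X; (2,1)=-1→..O/.../XOX
ply 2, X at .OO/.../X.X | (0,0)=-1→XOO/.../X.X*; (1,0)=-1→.OO/X../X.X; (1,1)=-1→.OO/.X./X.X; (1,2)=-1→.OO/..X/X.X; (2,1)=-1→.OO/.../XXX
ply 3, O at XOO/.../X.X | (1,0)=+1→XOO/O../X.X*; (1,1)=-1→XOO/.O./X.X; (1,2)=-1→XOO/..O/X.X; (2,1)=-1→XOO/.../XOX
ply 4: XOO/O../X.X is terminal -1 (X); from ..O/.../X.X depth 6

value(..O/.../X.X, O) = +1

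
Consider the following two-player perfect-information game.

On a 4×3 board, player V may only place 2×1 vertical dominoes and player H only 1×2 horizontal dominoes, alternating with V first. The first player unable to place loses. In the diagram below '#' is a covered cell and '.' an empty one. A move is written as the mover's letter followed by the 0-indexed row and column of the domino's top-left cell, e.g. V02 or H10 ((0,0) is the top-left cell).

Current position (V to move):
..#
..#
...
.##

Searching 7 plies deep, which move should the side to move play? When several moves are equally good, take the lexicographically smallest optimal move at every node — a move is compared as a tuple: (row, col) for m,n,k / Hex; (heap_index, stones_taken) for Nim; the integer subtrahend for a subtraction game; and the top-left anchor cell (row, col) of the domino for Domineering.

V's best at [..#/..#/.../.##]: V00

p1 V@[..#/..#/.../.##]: V00[#.#/#.#/.../.##]+1* V01[.##/.##/.../.##]+1 V10[..#/#.#/#../.##]+1 V11[..#/.##/.#./.##]+1 V20[..#/..#/#../###]-1
p2 H@[#.#/#.#/.../.##]: H20[#.#/#.#/##./.##]-1* H21[#.#/#.#/.##/.##]-1
p3 V@[#.#/#.#/##./.##]: V01[###/###/##./.##]+1*
p4 H@[###/###/##./.##] terminal -1; root [..#/..#/.../.##] d7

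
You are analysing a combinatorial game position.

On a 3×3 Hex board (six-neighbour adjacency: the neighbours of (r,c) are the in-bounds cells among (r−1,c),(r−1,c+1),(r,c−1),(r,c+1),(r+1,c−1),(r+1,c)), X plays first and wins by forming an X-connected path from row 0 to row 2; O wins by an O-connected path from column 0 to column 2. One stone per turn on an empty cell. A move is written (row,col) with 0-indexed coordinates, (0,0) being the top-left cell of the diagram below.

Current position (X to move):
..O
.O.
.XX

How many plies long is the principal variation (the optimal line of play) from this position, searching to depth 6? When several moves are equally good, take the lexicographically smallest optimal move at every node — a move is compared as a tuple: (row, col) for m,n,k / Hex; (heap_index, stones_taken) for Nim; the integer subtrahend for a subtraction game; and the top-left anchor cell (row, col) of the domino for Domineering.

ply 1, X at ..O/.O./.XX | (0,0)=-1→X.O/.O./.XX*; (0,1)=-1→.XO/.O./.XX; (1,0)=-1→..O/XO./.XX; (1,2)=-1→..O/.OX/.XX; (2,0)=-1→..O/.O./XXX
ply 2, O at X.O/.O./.XX | (0,1)=+1→XOO/.O./.XX*; (1,0)=+1→X.O/OO./.XX; (1,2)=+1→X.O/.OO/.XX; (2,0)=+1→X.O/.O./OXX
ply 3, X at XOO/.O./.XX | (1,0)=-1→XOO/XO./.XX*; (1,2)=-1→XOO/.OX/.XX; (2,0)=-1→XOO/.O./XXX
ply 4, O at XOO/XO./.XX | (1,2)=-1→XOO/XOO/.XX; (2,0)=+1→XOO/XO./OXX*
ply 5: XOO/XO./OXX is terminal -1 (X); from ..O/.O./.XX depth 6

PV length from [..O/.O./.XX]: 4 plies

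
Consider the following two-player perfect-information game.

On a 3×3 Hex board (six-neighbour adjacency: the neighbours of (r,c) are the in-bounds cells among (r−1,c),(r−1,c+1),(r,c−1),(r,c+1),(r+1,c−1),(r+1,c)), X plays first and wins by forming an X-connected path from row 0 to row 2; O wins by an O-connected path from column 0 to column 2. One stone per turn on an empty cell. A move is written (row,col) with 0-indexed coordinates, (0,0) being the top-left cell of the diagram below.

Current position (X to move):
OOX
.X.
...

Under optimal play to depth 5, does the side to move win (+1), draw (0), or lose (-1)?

value(OOX/.X./..., X) = +1

p1 X@[OOX/.X./...]: (1,0)[OOX/XX./...]+1* (1,2)[OOX/.XX/...]+1 (2,0)[OOX/.X./X..]+1 (2,1)[OOX/.X./.X.]+1 (2,2)[OOX/.X./..X]+1
p2 O@[OOX/XX./...]: (1,2)[OOX/XXO/...]-1* (2,0)[OOX/XX./O..]-1 (2,1)[OOX/XX./.O.]-1 (2,2)[OOX/XX./..O]-1
p3 X@[OOX/XXO/...]: (2,0)[OOX/XXO/X..]+1* (2,1)[OOX/XXO/.X.]+1 (2,2)[OOX/XXO/..X]+1
p4 O@[OOX/XXO/X..] terminal -1; root [OOX/.X./...] d5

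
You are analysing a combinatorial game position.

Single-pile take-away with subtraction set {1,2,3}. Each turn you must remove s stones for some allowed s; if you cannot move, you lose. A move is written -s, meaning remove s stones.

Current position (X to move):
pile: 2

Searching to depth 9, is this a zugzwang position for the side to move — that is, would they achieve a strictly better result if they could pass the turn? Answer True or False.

ply 1, X at 2 | -1=-1→1; -2=+1→0*
ply 2: 0 is terminal -1 (O); from 2 depth 9
if X skipped the turn, O would face:
~ ply 1, O at 2 | -1=-1→1; -2=+1→0*
~ ply 2: 0 is terminal -1 (X); from 2 depth 9
compare (X): move=+1 vs pass=-1

zugzwang(2, X) = False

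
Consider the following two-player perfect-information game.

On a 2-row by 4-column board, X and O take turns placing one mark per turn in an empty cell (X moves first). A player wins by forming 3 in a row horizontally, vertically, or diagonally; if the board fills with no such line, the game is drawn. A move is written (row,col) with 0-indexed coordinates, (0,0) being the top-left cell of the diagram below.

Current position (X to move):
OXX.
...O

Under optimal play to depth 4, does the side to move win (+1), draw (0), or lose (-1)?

ply 1, X at OXX./...O | (0,3)=+1→OXXX/...O*; (1,0)=+0→OXX./X..O; (1,1)=+0→OXX./.X.O; (1,2)=+0→OXX./..XO
ply 2: OXXX/...O is terminal -1 (O); from OXX./...O depth 4

value(OXX./...O, X) = +1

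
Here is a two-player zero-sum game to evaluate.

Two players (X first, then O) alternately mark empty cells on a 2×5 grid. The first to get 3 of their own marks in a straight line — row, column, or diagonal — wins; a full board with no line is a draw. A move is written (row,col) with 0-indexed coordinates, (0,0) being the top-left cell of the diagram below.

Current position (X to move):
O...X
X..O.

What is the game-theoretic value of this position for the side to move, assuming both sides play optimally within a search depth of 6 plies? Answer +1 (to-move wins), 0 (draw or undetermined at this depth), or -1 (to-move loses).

value(O...X/X..O., X) = 0

ply 1, X at O...X/X..O. | (0,1)=-1→OX..X/X..O.; (0,2)=+0→O.X.X/X..O.*; (0,3)=-1→O..XX/X..O.; (1,1)=+0→O...X/XX.O.; (1,2)=+0→O...X/X.XO.; (1,4)=+0→O...X/X..OX
ply 2, O at O.X.X/X..O. | (0,1)=-1→OOX.X/X..O.; (0,3)=+0→O.XOX/X..O.*; (1,1)=-1→O.X.X/XO.O.; (1,2)=-1→O.X.X/X.OO.; (1,4)=-1→O.X.X/X..OO
ply 3, X at O.XOX/X..O. | (0,1)=-1→OXXOX/X..O.; (1,1)=+0→O.XOX/XX.O.*; (1,2)=+0→O.XOX/X.XO.; (1,4)=+0→O.XOX/X..OX
ply 4, O at O.XOX/XX.O. | (0,1)=-1→OOXOX/XX.O.; (1,2)=+0→O.XOX/XXOO.*; (1,4)=-1→O.XOX/XX.OO
ply 5, X at O.XOX/XXOO. | (0,1)=-1→OXXOX/XXOO.; (1,4)=+0→O.XOX/XXOOX*
ply 6, O at O.XOX/XXOOX | (0,1)=+0→OOXOX/XXOOX*
ply 7: OOXOX/XXOOX is terminal +0 (X); from O...X/X..O. depth 6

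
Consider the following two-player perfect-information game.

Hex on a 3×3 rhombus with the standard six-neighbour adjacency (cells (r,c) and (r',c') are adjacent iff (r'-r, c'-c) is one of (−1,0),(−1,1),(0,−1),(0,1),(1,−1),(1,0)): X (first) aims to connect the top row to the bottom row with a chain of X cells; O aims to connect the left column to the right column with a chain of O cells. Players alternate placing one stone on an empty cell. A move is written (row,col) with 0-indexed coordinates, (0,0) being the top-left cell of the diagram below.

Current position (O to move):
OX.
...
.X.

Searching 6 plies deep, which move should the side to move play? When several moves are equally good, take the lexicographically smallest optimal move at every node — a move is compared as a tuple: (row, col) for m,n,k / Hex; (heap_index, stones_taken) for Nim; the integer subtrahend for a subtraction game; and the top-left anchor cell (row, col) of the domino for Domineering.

O's best at [OX./.../.X.]: (1,1)

p1 O@[OX./.../.X.]: (0,2)[OXO/.../.X.]-1 (1,0)[OX./O../.X.]-1 (1,1)[OX./.O./.X.]+1* (1,2)[OX./..O/.X.]-1 (2,0)[OX./.../OX.]-1 (2,2)[OX./.../.XO]-1
p2 X@[OX./.O./.X.]: (0,2)[OXX/.O./.X.]-1* (1,0)[OX./XO./.X.]-1 (1,2)[OX./.OX/.X.]-1 (2,0)[OX./.O./XX.]-1 (2,2)[OX./.O./.XX]-1
p3 O@[OXX/.O./.X.]: (1,0)[OXX/OO./.X.]-1 (1,2)[OXX/.OO/.X.]+1* (2,0)[OXX/.O./OX.]-1 (2,2)[OXX/.O./.XO]-1
p4 X@[OXX/.OO/.X.]: (1,0)[OXX/XOO/.X.]-1* (2,0)[OXX/.OO/XX.]-1 (2,2)[OXX/.OO/.XX]-1
p5 O@[OXX/XOO/.X.]: (2,0)[OXX/XOO/OX.]+1* (2,2)[OXX/XOO/.XO]-1
p6 X@[OXX/XOO/OX.] terminal -1; root [OX./.../.X.] d6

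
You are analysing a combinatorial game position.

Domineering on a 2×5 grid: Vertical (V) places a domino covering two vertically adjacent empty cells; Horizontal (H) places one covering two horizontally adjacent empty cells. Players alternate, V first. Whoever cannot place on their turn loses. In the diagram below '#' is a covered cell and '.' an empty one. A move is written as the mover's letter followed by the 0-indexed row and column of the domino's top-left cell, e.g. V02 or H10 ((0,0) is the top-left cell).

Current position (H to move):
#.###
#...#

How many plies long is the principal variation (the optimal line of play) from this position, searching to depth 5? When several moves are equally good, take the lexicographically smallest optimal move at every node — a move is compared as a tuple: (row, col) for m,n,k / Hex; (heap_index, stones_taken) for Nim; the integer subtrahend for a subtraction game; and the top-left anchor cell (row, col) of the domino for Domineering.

[#.###/#...#] H move#1: H11:+1/#.###/###.#*, H12:-1/#.###/#.###
[#.###/###.#] end (terminal -1, V#2); searched #.###/#...# to 5

PV length from [#.###/#...#]: 1 ply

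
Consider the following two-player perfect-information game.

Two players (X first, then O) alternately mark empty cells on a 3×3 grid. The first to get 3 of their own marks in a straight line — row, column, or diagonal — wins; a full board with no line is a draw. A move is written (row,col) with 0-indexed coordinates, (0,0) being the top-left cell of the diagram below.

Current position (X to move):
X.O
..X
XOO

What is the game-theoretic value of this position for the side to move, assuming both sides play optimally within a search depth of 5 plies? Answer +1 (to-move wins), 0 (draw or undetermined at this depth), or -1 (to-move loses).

p1 X@[X.O/..X/XOO]: (0,1)[XXO/..X/XOO]+0 (1,0)[X.O/X.X/XOO]+1* (1,1)[X.O/.XX/XOO]+0
p2 O@[X.O/X.X/XOO] terminal -1; root [X.O/..X/XOO] d5

value(X.O/..X/XOO, X) = +1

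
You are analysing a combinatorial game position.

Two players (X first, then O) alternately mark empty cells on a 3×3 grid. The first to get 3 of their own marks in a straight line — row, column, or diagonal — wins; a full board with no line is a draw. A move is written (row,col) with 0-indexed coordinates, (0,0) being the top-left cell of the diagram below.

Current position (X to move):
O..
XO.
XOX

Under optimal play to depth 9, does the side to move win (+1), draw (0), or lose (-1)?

ply 1, X at O../XO./XOX | (0,1)=+0→OX./XO./XOX*; (0,2)=-1→O.X/XO./XOX; (1,2)=-1→O../XOX/XOX
ply 2, O at OX./XO./XOX | (0,2)=+0→OXO/XO./XOX*; (1,2)=+0→OX./XOO/XOX
ply 3, X at OXO/XO./XOX | (1,2)=+0→OXO/XOX/XOX*
ply 4: OXO/XOX/XOX is terminal +0 (O); from O../XO./XOX depth 9

value(O../XO./XOX, X) = 0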